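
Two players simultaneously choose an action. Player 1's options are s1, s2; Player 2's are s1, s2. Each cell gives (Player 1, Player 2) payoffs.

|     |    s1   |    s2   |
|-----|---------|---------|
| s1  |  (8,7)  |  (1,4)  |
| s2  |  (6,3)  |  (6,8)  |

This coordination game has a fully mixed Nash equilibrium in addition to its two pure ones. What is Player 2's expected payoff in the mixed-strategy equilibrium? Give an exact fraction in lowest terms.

11/2

Player 1 mixes with probability p on s1, chosen so Player 2 is indifferent: 7p + 3(1−p) = 4p + 8(1−p) gives p = 5/8.
Player 2's expected payoff is 7·5/8 + 3·3/8 = 11/2.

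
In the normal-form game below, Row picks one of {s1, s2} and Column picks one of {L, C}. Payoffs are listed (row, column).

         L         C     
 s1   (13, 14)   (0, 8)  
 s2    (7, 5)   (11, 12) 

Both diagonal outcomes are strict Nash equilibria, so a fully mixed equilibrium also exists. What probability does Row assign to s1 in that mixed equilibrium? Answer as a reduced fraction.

Row's mix p on s1 must make Column indifferent between L and C.
Column's payoff from L: 14p + 5(1−p). From C: 8p + 12(1−p).
Set equal: 6p = 7(1−p) → p = 7/13.

7/13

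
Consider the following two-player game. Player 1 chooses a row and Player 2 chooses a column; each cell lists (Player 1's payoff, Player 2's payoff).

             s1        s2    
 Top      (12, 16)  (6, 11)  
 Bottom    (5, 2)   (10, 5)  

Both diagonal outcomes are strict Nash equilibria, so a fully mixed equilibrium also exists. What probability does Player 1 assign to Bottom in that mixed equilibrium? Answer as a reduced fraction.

Player 1's mix p on Top must make Player 2 indifferent between s1 and s2.
Player 2's payoff from s1: 16p + 2(1−p). From s2: 11p + 5(1−p).
Set equal: 5p = 3(1−p) → p = 3/8.
Probability on Bottom is 1 − 3/8 = 5/8.

5/8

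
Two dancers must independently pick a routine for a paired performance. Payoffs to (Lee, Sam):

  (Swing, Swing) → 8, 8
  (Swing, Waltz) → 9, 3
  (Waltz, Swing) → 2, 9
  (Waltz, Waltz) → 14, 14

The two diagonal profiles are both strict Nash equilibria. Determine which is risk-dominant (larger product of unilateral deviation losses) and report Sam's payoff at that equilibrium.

8

At both Swing: Lee loses 8 − 2 = 6 by deviating; Sam loses 8 − 3 = 5. Product = 6·5 = 30.
At both Waltz: Lee loses 14 − 9 = 5 by deviating; Sam loses 14 − 9 = 5. Product = 5·5 = 25.
30 > 25, so both Swing is risk-dominant. Sam's payoff there is 8.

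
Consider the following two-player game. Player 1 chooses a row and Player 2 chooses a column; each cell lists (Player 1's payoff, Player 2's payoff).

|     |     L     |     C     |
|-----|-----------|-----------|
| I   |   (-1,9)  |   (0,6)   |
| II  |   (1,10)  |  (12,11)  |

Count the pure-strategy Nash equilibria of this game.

(II, C): Player 1 gets 12 (best alternative 0); Player 2 gets 11 (best alternative 10). Neither deviates — NE.
(I, L) is not a NE: Player 1 would switch to II (1 > -1).
No other cell survives both best-response checks, so there is 1 pure NE.

1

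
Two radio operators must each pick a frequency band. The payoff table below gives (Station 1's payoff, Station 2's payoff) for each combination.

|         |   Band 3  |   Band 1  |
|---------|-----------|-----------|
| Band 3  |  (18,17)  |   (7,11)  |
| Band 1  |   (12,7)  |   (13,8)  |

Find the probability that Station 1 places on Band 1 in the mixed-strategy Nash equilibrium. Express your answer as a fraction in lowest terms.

Station 1's mix p on Band 3 must make Station 2 indifferent between Band 3 and Band 1.
Station 2's payoff from Band 3: 17p + 7(1−p). From Band 1: 11p + 8(1−p).
Set equal: 6p = 1(1−p) → p = 1/7.
Probability on Band 1 is 1 − 1/7 = 6/7.

6/7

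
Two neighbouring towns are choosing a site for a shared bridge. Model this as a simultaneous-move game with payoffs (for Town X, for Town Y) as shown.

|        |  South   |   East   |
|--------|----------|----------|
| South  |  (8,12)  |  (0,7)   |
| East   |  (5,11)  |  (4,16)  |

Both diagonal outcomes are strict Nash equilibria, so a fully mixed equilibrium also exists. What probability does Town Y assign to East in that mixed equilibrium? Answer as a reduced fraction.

Town Y's mix q on South must make Town X indifferent between South and East.
Town X's payoff from South: 8q + 0(1−q). From East: 5q + 4(1−q).
Set equal: 3q = 4(1−q) → q = 4/7.
Probability on East is 1 − 4/7 = 3/7.

3/7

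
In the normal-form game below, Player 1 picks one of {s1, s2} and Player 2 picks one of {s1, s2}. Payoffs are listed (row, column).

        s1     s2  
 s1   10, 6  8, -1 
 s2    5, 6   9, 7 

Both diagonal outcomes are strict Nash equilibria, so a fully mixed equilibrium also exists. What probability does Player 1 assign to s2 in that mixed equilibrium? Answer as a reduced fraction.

Player 1's mix p on s1 must make Player 2 indifferent between s1 and s2.
Player 2's payoff from s1: 6p + 6(1−p). From s2: (-1)p + 7(1−p).
Set equal: 7p = 1(1−p) → p = 1/8.
Probability on s2 is 1 − 1/8 = 7/8.

7/8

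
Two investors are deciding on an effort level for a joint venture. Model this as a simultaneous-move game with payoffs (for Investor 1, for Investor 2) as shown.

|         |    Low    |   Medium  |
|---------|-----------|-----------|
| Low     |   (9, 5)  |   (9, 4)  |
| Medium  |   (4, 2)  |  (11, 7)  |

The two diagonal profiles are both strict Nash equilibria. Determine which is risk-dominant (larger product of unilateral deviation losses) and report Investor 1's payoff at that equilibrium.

11

At both Low: Investor 1 loses 9 − 4 = 5 by deviating; Investor 2 loses 5 − 4 = 1. Product = 5·1 = 5.
At both Medium: Investor 1 loses 11 − 9 = 2 by deviating; Investor 2 loses 7 − 2 = 5. Product = 2·5 = 10.
10 > 5, so both Medium is risk-dominant. Investor 1's payoff there is 11.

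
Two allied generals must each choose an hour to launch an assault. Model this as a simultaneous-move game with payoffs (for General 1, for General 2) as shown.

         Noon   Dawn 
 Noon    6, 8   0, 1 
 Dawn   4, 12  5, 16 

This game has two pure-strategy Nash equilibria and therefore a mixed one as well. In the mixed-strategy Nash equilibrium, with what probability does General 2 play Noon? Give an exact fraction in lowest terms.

General 2's mix q on Noon must make General 1 indifferent between Noon and Dawn.
General 1's payoff from Noon: 6q + 0(1−q). From Dawn: 4q + 5(1−q).
Set equal: 2q = 5(1−q) → q = 5/7.

5/7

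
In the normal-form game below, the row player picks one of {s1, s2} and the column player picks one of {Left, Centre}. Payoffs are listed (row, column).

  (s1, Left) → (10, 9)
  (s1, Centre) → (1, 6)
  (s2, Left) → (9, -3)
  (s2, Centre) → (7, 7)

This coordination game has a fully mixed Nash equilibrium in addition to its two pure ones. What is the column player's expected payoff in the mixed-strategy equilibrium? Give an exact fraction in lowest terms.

The row player mixes with probability p on s1, chosen so the column player is indifferent: 9p + (-3)(1−p) = 6p + 7(1−p) gives p = 10/13.
The column player's expected payoff is 9·10/13 + (-3)·3/13 = 81/13.

81/13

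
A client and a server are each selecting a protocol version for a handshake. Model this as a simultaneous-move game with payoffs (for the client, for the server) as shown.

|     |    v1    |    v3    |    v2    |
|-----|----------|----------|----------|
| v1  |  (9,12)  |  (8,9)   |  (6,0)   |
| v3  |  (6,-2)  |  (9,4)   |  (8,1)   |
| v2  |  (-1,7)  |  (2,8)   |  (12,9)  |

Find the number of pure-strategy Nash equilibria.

3

Both v1: the client gets 9 (best alternative 6); the server gets 12 (best alternative 9). Neither deviates — NE.
Both v3: the client gets 9 (best alternative 8); the server gets 4 (best alternative 1). Neither deviates — NE.
Both v2: the client gets 12 (best alternative 8); the server gets 9 (best alternative 8). Neither deviates — NE.
(v3, v2) is not a NE: the client would switch to v2 (12 > 8).
No other cell survives both best-response checks, so there are 3 pure NE.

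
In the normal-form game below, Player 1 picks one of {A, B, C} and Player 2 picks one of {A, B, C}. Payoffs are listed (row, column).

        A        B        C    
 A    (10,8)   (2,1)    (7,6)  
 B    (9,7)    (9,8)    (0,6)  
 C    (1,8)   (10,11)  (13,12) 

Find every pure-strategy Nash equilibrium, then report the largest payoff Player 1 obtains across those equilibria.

13

Both A is a pure NE (Player 1: 10 ≥ 9; Player 2: 8 ≥ 6). Player 1 gets 10.
Both C is a pure NE (Player 1: 13 ≥ 7; Player 2: 12 ≥ 11). Player 1 gets 13.
Every other cell has a profitable deviation for at least one player. Highest of {10, 13} is 13.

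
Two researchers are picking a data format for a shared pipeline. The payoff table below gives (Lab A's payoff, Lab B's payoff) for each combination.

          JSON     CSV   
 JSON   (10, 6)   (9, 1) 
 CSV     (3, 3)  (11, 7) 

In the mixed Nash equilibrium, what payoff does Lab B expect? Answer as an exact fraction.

Lab A mixes with probability p on JSON, chosen so Lab B is indifferent: 6p + 3(1−p) = 1p + 7(1−p) gives p = 4/9.
Lab B's expected payoff is 6·4/9 + 3·5/9 = 13/3.

13/3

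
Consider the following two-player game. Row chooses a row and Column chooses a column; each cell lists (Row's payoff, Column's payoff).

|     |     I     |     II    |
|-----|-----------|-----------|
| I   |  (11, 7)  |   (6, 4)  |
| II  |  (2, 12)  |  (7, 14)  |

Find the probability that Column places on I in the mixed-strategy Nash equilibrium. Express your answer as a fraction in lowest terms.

Column's mix q on I must make Row indifferent between I and II.
Row's payoff from I: 11q + 6(1−q). From II: 2q + 7(1−q).
Set equal: 9q = 1(1−q) → q = 1/10.

1/10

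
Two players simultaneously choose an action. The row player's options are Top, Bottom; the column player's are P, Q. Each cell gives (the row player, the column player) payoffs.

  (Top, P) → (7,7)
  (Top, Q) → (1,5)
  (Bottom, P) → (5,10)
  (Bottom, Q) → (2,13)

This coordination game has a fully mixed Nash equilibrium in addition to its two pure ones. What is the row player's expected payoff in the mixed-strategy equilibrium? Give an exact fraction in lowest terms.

The column player mixes with probability q on P, chosen so the row player is indifferent: 7q + 1(1−q) = 5q + 2(1−q) gives q = 1/3.
The row player's expected payoff (from either row, since indifferent) is 7·1/3 + 1·2/3 = 3.

3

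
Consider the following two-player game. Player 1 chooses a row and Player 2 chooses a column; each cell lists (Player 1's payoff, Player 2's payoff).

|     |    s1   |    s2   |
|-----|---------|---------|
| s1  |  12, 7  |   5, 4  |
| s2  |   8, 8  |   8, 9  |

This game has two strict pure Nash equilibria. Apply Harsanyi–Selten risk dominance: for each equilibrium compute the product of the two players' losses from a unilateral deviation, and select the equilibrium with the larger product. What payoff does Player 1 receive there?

12

At both s1: Player 1 loses 12 − 8 = 4 by deviating; Player 2 loses 7 − 4 = 3. Product = 4·3 = 12.
At both s2: Player 1 loses 8 − 5 = 3 by deviating; Player 2 loses 9 − 8 = 1. Product = 3·1 = 3.
12 > 3, so both s1 is risk-dominant. Player 1's payoff there is 12.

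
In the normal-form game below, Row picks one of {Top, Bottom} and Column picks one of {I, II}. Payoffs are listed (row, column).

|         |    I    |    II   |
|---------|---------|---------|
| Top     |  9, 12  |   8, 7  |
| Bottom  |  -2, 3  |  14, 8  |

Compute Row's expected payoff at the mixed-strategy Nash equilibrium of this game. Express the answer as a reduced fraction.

Column mixes with probability q on I, chosen so Row is indifferent: 9q + 8(1−q) = (-2)q + 14(1−q) gives q = 6/17.
Row's expected payoff (from either row, since indifferent) is 9·6/17 + 8·11/17 = 142/17.

142/17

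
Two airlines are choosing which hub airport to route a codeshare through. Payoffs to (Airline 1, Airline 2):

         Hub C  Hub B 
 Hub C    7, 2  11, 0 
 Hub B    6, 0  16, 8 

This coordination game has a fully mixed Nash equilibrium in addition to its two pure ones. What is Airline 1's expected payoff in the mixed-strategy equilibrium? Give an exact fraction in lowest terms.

Airline 2 mixes with probability q on Hub C, chosen so Airline 1 is indifferent: 7q + 11(1−q) = 6q + 16(1−q) gives q = 5/6.
Airline 1's expected payoff (from either row, since indifferent) is 7·5/6 + 11·1/6 = 23/3.

23/3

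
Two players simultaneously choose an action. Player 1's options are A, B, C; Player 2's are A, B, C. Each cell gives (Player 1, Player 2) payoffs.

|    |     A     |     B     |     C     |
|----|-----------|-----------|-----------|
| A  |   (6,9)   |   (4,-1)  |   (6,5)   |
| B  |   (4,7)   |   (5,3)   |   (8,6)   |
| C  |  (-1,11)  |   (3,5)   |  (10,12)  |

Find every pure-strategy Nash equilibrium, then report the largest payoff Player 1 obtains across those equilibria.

Both A is a pure NE (Player 1: 6 ≥ 4; Player 2: 9 ≥ 5). Player 1 gets 6.
Both C is a pure NE (Player 1: 10 ≥ 8; Player 2: 12 ≥ 11). Player 1 gets 10.
Every other cell has a profitable deviation for at least one player. Highest of {6, 10} is 10.

10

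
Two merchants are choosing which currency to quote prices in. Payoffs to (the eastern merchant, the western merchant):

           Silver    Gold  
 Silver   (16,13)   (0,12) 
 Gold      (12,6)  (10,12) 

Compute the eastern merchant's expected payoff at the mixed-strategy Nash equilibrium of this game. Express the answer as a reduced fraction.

80/7

The western merchant mixes with probability q on Silver, chosen so the eastern merchant is indifferent: 16q + 0(1−q) = 12q + 10(1−q) gives q = 5/7.
The eastern merchant's expected payoff (from either row, since indifferent) is 16·5/7 + 0·2/7 = 80/7.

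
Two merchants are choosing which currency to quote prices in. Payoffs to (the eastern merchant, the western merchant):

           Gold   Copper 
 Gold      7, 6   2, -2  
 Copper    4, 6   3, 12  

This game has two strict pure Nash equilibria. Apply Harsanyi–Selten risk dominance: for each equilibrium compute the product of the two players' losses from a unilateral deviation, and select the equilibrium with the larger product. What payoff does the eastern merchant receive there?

At both Gold: the eastern merchant loses 7 − 4 = 3 by deviating; the western merchant loses 6 − (-2) = 8. Product = 3·8 = 24.
At both Copper: the eastern merchant loses 3 − 2 = 1 by deviating; the western merchant loses 12 − 6 = 6. Product = 1·6 = 6.
24 > 6, so both Gold is risk-dominant. The eastern merchant's payoff there is 7.

7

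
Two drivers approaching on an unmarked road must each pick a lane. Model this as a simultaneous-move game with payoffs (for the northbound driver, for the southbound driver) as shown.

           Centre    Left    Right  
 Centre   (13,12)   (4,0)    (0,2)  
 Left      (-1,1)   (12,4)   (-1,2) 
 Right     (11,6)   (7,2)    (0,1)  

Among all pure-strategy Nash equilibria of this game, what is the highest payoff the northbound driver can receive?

Both Centre is a pure NE (the northbound driver: 13 ≥ 11; the southbound driver: 12 ≥ 2). The northbound driver gets 13.
Both Left is a pure NE (the northbound driver: 12 ≥ 7; the southbound driver: 4 ≥ 2). The northbound driver gets 12.
Every other cell has a profitable deviation for at least one player. Highest of {13, 12} is 13.

13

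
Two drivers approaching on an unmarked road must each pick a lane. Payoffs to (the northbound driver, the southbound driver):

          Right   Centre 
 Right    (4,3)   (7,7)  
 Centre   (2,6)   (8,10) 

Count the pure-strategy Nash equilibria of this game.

1

Both Centre: the northbound driver gets 8 (best alternative 7); the southbound driver gets 10 (best alternative 6). Neither deviates — NE.
Both Right is not a NE: the southbound driver would switch to Centre (7 > 3).
No other cell survives both best-response checks, so there is 1 pure NE.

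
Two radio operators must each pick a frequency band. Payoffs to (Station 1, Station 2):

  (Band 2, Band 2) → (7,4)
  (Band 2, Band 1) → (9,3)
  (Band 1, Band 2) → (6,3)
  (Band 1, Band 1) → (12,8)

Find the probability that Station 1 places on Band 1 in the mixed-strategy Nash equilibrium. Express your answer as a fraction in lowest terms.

Station 1's mix p on Band 2 must make Station 2 indifferent between Band 2 and Band 1.
Station 2's payoff from Band 2: 4p + 3(1−p). From Band 1: 3p + 8(1−p).
Set equal: 1p = 5(1−p) → p = 5/6.
Probability on Band 1 is 1 − 5/6 = 1/6.

1/6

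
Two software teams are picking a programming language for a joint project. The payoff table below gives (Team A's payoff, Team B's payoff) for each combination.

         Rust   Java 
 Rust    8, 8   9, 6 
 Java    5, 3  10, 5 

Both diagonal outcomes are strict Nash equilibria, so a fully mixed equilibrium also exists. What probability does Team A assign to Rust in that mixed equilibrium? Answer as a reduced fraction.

1/2

Team A's mix p on Rust must make Team B indifferent between Rust and Java.
Team B's payoff from Rust: 8p + 3(1−p). From Java: 6p + 5(1−p).
Set equal: 2p = 2(1−p) → p = 2/4 = 1/2.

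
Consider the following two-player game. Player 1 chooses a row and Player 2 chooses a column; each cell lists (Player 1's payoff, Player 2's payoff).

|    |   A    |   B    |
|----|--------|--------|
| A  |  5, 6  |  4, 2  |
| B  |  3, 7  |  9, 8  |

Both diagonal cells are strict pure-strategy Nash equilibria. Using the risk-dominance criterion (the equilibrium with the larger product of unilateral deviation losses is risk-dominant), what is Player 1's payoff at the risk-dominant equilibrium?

At both A: Player 1 loses 5 − 3 = 2 by deviating; Player 2 loses 6 − 2 = 4. Product = 2·4 = 8.
At both B: Player 1 loses 9 − 4 = 5 by deviating; Player 2 loses 8 − 7 = 1. Product = 5·1 = 5.
8 > 5, so both A is risk-dominant. Player 1's payoff there is 5.

5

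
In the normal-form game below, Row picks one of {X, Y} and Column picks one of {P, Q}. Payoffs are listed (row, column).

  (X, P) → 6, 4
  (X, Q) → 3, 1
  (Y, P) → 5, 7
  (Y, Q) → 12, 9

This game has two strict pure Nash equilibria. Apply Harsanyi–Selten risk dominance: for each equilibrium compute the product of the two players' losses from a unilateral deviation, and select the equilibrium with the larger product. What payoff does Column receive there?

At (X, P): Row loses 6 − 5 = 1 by deviating; Column loses 4 − 1 = 3. Product = 1·3 = 3.
At (Y, Q): Row loses 12 − 3 = 9 by deviating; Column loses 9 − 7 = 2. Product = 9·2 = 18.
18 > 3, so (Y, Q) is risk-dominant. Column's payoff there is 9.

9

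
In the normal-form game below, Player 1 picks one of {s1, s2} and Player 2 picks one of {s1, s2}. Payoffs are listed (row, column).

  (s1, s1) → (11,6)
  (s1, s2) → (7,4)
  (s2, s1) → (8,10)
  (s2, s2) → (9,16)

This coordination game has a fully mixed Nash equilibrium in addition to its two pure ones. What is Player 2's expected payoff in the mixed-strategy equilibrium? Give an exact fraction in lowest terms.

7

Player 1 mixes with probability p on s1, chosen so Player 2 is indifferent: 6p + 10(1−p) = 4p + 16(1−p) gives p = 3/4.
Player 2's expected payoff is 6·3/4 + 10·1/4 = 7.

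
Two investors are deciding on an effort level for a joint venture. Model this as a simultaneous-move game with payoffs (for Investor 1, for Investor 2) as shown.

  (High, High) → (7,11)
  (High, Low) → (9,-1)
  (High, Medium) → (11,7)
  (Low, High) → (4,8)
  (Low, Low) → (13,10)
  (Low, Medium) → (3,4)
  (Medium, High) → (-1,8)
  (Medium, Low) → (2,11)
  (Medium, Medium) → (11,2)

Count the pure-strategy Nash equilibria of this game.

2

Both High: Investor 1 gets 7 (best alternative 4); Investor 2 gets 11 (best alternative 7). Neither deviates — NE.
Both Low: Investor 1 gets 13 (best alternative 9); Investor 2 gets 10 (best alternative 8). Neither deviates — NE.
Both Medium is not a NE: Investor 2 would switch to Low (11 > 2).
No other cell survives both best-response checks, so there are 2 pure NE.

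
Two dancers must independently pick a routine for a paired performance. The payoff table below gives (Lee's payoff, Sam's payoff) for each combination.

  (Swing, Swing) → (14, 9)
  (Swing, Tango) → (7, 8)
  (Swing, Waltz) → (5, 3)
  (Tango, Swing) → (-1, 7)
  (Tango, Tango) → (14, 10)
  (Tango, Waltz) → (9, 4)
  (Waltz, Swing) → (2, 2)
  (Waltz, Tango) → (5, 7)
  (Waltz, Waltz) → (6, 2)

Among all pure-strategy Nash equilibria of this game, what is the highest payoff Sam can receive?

10

Both Swing is a pure NE (Lee: 14 ≥ 2; Sam: 9 ≥ 8). Sam gets 9.
Both Tango is a pure NE (Lee: 14 ≥ 7; Sam: 10 ≥ 7). Sam gets 10.
Every other cell has a profitable deviation for at least one player. Highest of {9, 10} is 10.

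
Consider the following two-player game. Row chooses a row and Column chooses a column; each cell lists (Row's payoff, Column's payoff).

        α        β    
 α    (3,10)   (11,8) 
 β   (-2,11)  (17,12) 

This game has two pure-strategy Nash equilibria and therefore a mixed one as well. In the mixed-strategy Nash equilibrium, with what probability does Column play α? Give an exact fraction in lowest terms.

Column's mix q on α must make Row indifferent between α and β.
Row's payoff from α: 3q + 11(1−q). From β: (-2)q + 17(1−q).
Set equal: 5q = 6(1−q) → q = 6/11.

6/11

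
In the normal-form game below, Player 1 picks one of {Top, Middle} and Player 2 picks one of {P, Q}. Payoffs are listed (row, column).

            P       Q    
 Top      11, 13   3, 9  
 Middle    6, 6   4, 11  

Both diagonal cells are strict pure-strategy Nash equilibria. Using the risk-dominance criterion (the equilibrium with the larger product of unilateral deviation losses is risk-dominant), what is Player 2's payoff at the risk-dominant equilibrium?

13

At (Top, P): Player 1 loses 11 − 6 = 5 by deviating; Player 2 loses 13 − 9 = 4. Product = 5·4 = 20.
At (Middle, Q): Player 1 loses 4 − 3 = 1 by deviating; Player 2 loses 11 − 6 = 5. Product = 1·5 = 5.
20 > 5, so (Top, P) is risk-dominant. Player 2's payoff there is 13.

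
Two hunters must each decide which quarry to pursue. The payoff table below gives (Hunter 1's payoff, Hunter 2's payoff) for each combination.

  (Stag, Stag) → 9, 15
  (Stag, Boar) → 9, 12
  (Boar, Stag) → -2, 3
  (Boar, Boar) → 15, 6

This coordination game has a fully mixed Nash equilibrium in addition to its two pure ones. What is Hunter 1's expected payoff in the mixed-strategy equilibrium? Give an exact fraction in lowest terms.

Hunter 2 mixes with probability q on Stag, chosen so Hunter 1 is indifferent: 9q + 9(1−q) = (-2)q + 15(1−q) gives q = 6/17.
Hunter 1's expected payoff (from either row, since indifferent) is 9·6/17 + 9·11/17 = 9.

9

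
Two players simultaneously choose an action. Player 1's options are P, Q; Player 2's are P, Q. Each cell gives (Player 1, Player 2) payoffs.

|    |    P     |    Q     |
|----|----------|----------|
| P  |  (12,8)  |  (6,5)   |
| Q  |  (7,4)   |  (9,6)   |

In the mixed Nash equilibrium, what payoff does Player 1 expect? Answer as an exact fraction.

Player 2 mixes with probability q on P, chosen so Player 1 is indifferent: 12q + 6(1−q) = 7q + 9(1−q) gives q = 3/8.
Player 1's expected payoff (from either row, since indifferent) is 12·3/8 + 6·5/8 = 33/4.

33/4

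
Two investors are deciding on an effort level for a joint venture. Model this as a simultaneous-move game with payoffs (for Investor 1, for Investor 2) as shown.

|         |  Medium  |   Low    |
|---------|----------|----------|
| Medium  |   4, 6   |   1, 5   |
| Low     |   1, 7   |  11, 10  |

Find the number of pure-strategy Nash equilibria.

2

Both Medium: Investor 1 gets 4 (best alternative 1); Investor 2 gets 6 (best alternative 5). Neither deviates — NE.
Both Low: Investor 1 gets 11 (best alternative 1); Investor 2 gets 10 (best alternative 7). Neither deviates — NE.
(Medium, Low) is not a NE: Investor 1 would switch to Low (11 > 1).
No other cell survives both best-response checks, so there are 2 pure NE.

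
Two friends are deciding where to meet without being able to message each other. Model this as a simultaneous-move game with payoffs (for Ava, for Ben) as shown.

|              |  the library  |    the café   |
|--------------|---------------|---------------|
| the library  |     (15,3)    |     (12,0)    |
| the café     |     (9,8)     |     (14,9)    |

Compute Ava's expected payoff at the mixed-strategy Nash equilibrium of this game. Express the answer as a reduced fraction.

Ben mixes with probability q on the library, chosen so Ava is indifferent: 15q + 12(1−q) = 9q + 14(1−q) gives q = 1/4.
Ava's expected payoff (from either row, since indifferent) is 15·1/4 + 12·3/4 = 51/4.

51/4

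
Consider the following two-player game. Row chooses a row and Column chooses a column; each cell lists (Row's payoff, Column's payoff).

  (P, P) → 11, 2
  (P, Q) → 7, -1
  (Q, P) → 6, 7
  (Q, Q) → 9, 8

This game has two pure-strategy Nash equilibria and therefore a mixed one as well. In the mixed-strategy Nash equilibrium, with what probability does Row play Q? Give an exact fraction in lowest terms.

Row's mix p on P must make Column indifferent between P and Q.
Column's payoff from P: 2p + 7(1−p). From Q: (-1)p + 8(1−p).
Set equal: 3p = 1(1−p) → p = 1/4.
Probability on Q is 1 − 1/4 = 3/4.

3/4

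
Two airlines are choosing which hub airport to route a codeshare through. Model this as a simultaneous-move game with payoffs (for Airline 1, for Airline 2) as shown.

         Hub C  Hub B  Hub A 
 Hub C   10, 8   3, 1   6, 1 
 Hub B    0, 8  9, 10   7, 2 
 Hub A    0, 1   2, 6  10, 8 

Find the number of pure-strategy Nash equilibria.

3

Both Hub C: Airline 1 gets 10 (best alternative 0); Airline 2 gets 8 (best alternative 1). Neither deviates — NE.
Both Hub B: Airline 1 gets 9 (best alternative 3); Airline 2 gets 10 (best alternative 8). Neither deviates — NE.
Both Hub A: Airline 1 gets 10 (best alternative 7); Airline 2 gets 8 (best alternative 6). Neither deviates — NE.
(Hub A, Hub C) is not a NE: Airline 1 would switch to Hub C (10 > 0).
No other cell survives both best-response checks, so there are 3 pure NE.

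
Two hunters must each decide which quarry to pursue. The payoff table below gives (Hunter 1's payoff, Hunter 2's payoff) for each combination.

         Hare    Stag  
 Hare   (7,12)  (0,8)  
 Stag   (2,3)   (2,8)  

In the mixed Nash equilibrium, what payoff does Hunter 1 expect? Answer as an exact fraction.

Hunter 2 mixes with probability q on Hare, chosen so Hunter 1 is indifferent: 7q + 0(1−q) = 2q + 2(1−q) gives q = 2/7.
Hunter 1's expected payoff (from either row, since indifferent) is 7·2/7 + 0·5/7 = 2.

2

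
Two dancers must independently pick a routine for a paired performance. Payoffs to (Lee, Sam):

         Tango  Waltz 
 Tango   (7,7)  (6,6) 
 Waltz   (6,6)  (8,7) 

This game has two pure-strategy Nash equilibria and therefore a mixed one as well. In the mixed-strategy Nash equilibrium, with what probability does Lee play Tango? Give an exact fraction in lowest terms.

1/2

Lee's mix p on Tango must make Sam indifferent between Tango and Waltz.
Sam's payoff from Tango: 7p + 6(1−p). From Waltz: 6p + 7(1−p).
Set equal: 1p = 1(1−p) → p = 1/2.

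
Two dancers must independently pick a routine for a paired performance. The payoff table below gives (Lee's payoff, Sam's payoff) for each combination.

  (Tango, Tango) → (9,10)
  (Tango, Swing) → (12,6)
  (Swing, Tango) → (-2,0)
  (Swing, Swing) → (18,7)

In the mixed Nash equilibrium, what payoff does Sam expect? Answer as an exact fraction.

Lee mixes with probability p on Tango, chosen so Sam is indifferent: 10p + 0(1−p) = 6p + 7(1−p) gives p = 7/11.
Sam's expected payoff is 10·7/11 + 0·4/11 = 70/11.

70/11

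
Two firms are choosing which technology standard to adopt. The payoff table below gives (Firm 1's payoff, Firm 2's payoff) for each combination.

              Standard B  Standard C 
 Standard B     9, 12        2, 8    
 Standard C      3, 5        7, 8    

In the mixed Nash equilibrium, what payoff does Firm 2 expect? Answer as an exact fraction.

8

Firm 1 mixes with probability p on Standard B, chosen so Firm 2 is indifferent: 12p + 5(1−p) = 8p + 8(1−p) gives p = 3/7.
Firm 2's expected payoff is 12·3/7 + 5·4/7 = 8.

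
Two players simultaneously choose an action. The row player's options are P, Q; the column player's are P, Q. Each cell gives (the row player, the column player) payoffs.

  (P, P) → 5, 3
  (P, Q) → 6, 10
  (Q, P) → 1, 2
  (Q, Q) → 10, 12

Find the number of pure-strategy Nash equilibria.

1

Both Q: the row player gets 10 (best alternative 6); the column player gets 12 (best alternative 2). Neither deviates — NE.
Both P is not a NE: the column player would switch to Q (10 > 3).
No other cell survives both best-response checks, so there is 1 pure NE.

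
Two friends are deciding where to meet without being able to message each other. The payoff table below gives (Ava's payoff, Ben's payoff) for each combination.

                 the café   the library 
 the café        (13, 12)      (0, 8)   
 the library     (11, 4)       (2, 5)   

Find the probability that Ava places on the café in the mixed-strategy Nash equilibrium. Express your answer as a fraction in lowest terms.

Ava's mix p on the café must make Ben indifferent between the café and the library.
Ben's payoff from the café: 12p + 4(1−p). From the library: 8p + 5(1−p).
Set equal: 4p = 1(1−p) → p = 1/5.

1/5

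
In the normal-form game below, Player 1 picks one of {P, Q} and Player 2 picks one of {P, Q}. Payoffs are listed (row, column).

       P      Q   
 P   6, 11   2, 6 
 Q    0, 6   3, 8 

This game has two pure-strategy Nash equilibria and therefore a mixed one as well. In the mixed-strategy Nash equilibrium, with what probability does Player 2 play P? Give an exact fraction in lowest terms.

1/7

Player 2's mix q on P must make Player 1 indifferent between P and Q.
Player 1's payoff from P: 6q + 2(1−q). From Q: 0q + 3(1−q).
Set equal: 6q = 1(1−q) → q = 1/7.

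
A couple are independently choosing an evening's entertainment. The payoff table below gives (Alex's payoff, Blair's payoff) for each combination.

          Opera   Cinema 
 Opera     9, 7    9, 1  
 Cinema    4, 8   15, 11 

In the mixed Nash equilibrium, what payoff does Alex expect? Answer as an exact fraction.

Blair mixes with probability q on Opera, chosen so Alex is indifferent: 9q + 9(1−q) = 4q + 15(1−q) gives q = 6/11.
Alex's expected payoff (from either row, since indifferent) is 9·6/11 + 9·5/11 = 9.

9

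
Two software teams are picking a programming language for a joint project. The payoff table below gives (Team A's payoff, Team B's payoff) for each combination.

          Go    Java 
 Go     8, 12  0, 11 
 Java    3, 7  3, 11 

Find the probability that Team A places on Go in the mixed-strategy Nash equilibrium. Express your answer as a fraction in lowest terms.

Team A's mix p on Go must make Team B indifferent between Go and Java.
Team B's payoff from Go: 12p + 7(1−p). From Java: 11p + 11(1−p).
Set equal: 1p = 4(1−p) → p = 4/5.

4/5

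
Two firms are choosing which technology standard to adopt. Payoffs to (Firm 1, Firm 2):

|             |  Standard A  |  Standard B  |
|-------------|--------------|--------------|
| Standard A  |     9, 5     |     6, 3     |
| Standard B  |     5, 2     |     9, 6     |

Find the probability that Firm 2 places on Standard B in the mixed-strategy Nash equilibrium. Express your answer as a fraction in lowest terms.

Firm 2's mix q on Standard A must make Firm 1 indifferent between Standard A and Standard B.
Firm 1's payoff from Standard A: 9q + 6(1−q). From Standard B: 5q + 9(1−q).
Set equal: 4q = 3(1−q) → q = 3/7.
Probability on Standard B is 1 − 3/7 = 4/7.

4/7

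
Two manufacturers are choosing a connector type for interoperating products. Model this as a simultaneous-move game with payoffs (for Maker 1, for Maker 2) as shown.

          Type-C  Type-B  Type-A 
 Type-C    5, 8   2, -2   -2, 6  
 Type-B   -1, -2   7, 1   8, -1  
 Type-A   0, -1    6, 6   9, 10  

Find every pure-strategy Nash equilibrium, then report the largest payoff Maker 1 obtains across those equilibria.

Both Type-C is a pure NE (Maker 1: 5 ≥ 0; Maker 2: 8 ≥ 6). Maker 1 gets 5.
Both Type-B is a pure NE (Maker 1: 7 ≥ 6; Maker 2: 1 ≥ -1). Maker 1 gets 7.
Both Type-A is a pure NE (Maker 1: 9 ≥ 8; Maker 2: 10 ≥ 6). Maker 1 gets 9.
Every other cell has a profitable deviation for at least one player. Highest of {5, 7, 9} is 9.

9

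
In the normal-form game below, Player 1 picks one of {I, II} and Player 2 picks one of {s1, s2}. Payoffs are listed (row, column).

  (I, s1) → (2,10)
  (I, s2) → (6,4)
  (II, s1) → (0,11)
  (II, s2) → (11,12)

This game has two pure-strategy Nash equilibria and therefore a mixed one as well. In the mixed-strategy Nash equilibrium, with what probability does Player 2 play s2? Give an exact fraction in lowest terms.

2/7

Player 2's mix q on s1 must make Player 1 indifferent between I and II.
Player 1's payoff from I: 2q + 6(1−q). From II: 0q + 11(1−q).
Set equal: 2q = 5(1−q) → q = 5/7.
Probability on s2 is 1 − 5/7 = 2/7.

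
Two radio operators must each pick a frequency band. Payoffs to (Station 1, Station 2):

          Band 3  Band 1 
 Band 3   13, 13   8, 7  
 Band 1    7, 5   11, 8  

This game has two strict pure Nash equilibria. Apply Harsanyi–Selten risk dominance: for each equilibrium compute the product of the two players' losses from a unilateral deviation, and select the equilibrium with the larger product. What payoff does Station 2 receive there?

13

At both Band 3: Station 1 loses 13 − 7 = 6 by deviating; Station 2 loses 13 − 7 = 6. Product = 6·6 = 36.
At both Band 1: Station 1 loses 11 − 8 = 3 by deviating; Station 2 loses 8 − 5 = 3. Product = 3·3 = 9.
36 > 9, so both Band 3 is risk-dominant. Station 2's payoff there is 13.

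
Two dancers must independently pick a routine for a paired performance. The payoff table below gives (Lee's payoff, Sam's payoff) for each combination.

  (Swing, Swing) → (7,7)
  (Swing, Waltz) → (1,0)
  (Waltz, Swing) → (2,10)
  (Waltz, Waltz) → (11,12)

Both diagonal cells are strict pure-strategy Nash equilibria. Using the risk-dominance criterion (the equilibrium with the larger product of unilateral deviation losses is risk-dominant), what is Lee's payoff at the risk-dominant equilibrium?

7

At both Swing: Lee loses 7 − 2 = 5 by deviating; Sam loses 7 − 0 = 7. Product = 5·7 = 35.
At both Waltz: Lee loses 11 − 1 = 10 by deviating; Sam loses 12 − 10 = 2. Product = 10·2 = 20.
35 > 20, so both Swing is risk-dominant. Lee's payoff there is 7.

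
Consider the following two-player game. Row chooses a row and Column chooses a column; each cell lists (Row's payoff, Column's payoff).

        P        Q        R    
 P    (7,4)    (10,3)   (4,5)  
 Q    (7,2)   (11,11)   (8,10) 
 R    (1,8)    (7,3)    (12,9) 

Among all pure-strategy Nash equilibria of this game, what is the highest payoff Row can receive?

12

Both Q is a pure NE (Row: 11 ≥ 10; Column: 11 ≥ 10). Row gets 11.
Both R is a pure NE (Row: 12 ≥ 8; Column: 9 ≥ 8). Row gets 12.
Every other cell has a profitable deviation for at least one player. Highest of {11, 12} is 12.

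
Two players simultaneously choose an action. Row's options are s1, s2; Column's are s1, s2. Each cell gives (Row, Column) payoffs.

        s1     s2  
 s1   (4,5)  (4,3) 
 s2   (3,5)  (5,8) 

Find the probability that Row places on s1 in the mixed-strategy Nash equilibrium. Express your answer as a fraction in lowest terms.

Row's mix p on s1 must make Column indifferent between s1 and s2.
Column's payoff from s1: 5p + 5(1−p). From s2: 3p + 8(1−p).
Set equal: 2p = 3(1−p) → p = 3/5.

3/5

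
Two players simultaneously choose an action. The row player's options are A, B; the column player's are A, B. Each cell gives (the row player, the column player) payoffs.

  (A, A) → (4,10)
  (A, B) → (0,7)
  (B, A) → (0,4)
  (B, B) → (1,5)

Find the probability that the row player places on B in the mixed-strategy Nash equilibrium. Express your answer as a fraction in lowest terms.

The row player's mix p on A must make the column player indifferent between A and B.
The column player's payoff from A: 10p + 4(1−p). From B: 7p + 5(1−p).
Set equal: 3p = 1(1−p) → p = 1/4.
Probability on B is 1 − 1/4 = 3/4.

3/4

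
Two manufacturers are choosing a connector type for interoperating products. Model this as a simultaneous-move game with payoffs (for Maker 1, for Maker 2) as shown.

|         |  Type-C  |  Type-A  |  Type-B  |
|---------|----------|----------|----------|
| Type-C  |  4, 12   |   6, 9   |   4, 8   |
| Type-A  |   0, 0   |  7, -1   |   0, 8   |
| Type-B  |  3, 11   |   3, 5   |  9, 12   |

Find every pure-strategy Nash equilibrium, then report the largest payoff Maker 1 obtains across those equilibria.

Both Type-C is a pure NE (Maker 1: 4 ≥ 3; Maker 2: 12 ≥ 9). Maker 1 gets 4.
Both Type-B is a pure NE (Maker 1: 9 ≥ 4; Maker 2: 12 ≥ 11). Maker 1 gets 9.
Every other cell has a profitable deviation for at least one player. Highest of {4, 9} is 9.

9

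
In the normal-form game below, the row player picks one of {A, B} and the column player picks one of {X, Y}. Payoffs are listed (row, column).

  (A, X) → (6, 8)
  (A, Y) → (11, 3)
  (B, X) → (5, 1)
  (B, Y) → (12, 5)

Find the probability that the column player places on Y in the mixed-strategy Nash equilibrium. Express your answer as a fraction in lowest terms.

1/2

The column player's mix q on X must make the row player indifferent between A and B.
The row player's payoff from A: 6q + 11(1−q). From B: 5q + 12(1−q).
Set equal: 1q = 1(1−q) → q = 1/2.
Probability on Y is 1 − 1/2 = 1/2.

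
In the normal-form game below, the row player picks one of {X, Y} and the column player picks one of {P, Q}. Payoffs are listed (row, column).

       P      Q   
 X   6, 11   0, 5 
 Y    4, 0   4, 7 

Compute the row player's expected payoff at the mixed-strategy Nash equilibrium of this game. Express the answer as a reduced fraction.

The column player mixes with probability q on P, chosen so the row player is indifferent: 6q + 0(1−q) = 4q + 4(1−q) gives q = 2/3.
The row player's expected payoff (from either row, since indifferent) is 6·2/3 + 0·1/3 = 4.

4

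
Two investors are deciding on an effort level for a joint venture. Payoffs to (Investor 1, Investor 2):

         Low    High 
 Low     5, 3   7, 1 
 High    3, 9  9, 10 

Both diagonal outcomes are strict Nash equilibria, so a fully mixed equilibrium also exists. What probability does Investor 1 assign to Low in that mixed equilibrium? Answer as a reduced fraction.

Investor 1's mix p on Low must make Investor 2 indifferent between Low and High.
Investor 2's payoff from Low: 3p + 9(1−p). From High: 1p + 10(1−p).
Set equal: 2p = 1(1−p) → p = 1/3.

1/3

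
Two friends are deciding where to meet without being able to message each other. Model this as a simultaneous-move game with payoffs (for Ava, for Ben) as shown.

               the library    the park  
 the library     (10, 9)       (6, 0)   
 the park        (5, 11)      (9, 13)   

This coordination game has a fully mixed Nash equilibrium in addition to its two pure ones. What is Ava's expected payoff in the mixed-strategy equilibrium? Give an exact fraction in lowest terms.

Ben mixes with probability q on the library, chosen so Ava is indifferent: 10q + 6(1−q) = 5q + 9(1−q) gives q = 3/8.
Ava's expected payoff (from either row, since indifferent) is 10·3/8 + 6·5/8 = 15/2.

15/2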